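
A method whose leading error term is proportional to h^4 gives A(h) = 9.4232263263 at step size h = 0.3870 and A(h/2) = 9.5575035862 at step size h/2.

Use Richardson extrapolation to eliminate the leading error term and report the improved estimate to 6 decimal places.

9.566455

Leading term ∝ h^4; use weight 16 = 2^4.
16 × 9.5575035862 = 152.9200573792; subtract 9.4232263263 → 143.4968310529
143.4968310529 ÷ 15 = 9.5664554035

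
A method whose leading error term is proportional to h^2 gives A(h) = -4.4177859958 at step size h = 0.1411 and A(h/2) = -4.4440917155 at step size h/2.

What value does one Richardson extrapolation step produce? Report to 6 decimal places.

Error is O(h^2); halving h shrinks it by 2^2 = 4.
Numerator 4·A(h/2) − A(h) = 4·(-4.4440917155) − (-4.4177859958) = -13.3585808662
(4·(-4.4440917155) − (-4.4177859958))/(4 − 1) = -4.4528602887

-4.452860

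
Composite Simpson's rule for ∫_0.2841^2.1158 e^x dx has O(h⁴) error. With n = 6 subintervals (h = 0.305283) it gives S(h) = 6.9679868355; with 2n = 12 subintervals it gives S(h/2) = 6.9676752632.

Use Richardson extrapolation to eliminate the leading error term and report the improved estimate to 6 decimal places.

Error is O(h^4); halving h shrinks it by 2^4 = 16.
2^4×A(h/2) = 111.4828042112; minus A(h) gives 104.5148173757.
Denominator 16 − 1 = 15.
Result: 6.9676544917
Correction |R − A(h/2)| = 2.077e-05; gap |A(h/2) − A(h)| = 3.116e-04.

6.967654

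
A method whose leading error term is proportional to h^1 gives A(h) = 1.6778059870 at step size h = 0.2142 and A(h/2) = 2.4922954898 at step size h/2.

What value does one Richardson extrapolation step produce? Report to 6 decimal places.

The method has order 1: 2^1 = 2.
2^1 × A(h/2) = 4.9845909796; minus A(h) gives 3.3067849926.
3.3067849926 ÷ 1 = 3.3067849926

3.306785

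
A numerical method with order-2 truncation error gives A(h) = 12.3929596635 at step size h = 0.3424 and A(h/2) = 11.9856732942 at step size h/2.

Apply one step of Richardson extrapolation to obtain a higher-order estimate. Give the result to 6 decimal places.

Error is O(h^2); halving h shrinks it by 2^2 = 4.
Top: 4(11.9856732942) − (12.3929596635) = 35.5497335133
Extrapolated: 35.5497335133 / 3 = 11.8499111711
Correction |R − A(h/2)| = 1.358e-01; gap |A(h/2) − A(h)| = 4.073e-01.

11.849911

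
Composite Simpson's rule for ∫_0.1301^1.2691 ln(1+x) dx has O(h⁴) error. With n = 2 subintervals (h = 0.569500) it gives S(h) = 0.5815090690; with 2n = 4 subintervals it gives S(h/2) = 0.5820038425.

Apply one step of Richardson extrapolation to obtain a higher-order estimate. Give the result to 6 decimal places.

0.582037

Method order is 4; weight 2^4 = 16.
16*0.5820038425 = 9.3120614800; 9.3120614800 − 0.5815090690 = 8.7305524110
8.7305524110 ÷ 15 = 0.5820368274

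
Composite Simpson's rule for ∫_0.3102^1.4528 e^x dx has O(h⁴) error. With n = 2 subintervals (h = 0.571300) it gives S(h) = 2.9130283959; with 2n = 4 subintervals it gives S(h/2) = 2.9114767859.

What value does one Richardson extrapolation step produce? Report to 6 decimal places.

The method has order 4: 2^4 = 16.
16*2.9114767859 = 46.5836285744; subtract 2.9130283959 → 43.6706001785
43.6706001785 ÷ 15 = 2.9113733452
Correction |R − A(h/2)| = 1.034e-04; gap |A(h/2) − A(h)| = 1.552e-03.

2.911373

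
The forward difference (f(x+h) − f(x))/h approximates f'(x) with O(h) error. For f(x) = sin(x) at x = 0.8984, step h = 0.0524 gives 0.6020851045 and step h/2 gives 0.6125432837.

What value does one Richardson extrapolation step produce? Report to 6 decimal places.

0.623001

Leading term ∝ h^1; use weight 2 = 2^1.
Weighted: 1.2250865674 − 0.6020851045 = 0.6230014629
0.6230014629 ÷ 1 = 0.6230014629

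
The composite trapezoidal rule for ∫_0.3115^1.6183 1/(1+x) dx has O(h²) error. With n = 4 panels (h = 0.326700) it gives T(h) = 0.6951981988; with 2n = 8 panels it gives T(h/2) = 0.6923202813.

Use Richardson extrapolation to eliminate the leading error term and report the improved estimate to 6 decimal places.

0.691361

With r = 2 the leading error scales as h^2, so the weight is 2^2 = 4.
4*0.6923202813 = 2.7692811252; 2.7692811252 − 0.6951981988 = 2.0740829264
Denominator 4 − 1 = 3.
Result: 0.6913609755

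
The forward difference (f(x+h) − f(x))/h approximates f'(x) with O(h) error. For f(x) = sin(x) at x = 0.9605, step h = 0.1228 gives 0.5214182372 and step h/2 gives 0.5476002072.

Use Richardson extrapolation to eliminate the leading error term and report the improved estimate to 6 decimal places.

r = 1, so 2^r = 2.
2^1*A(h/2) = 1.0952004144; minus A(h) gives 0.5737821772.
Divide by 2^1 − 1 = 1.
(2*0.5476002072 − 0.5214182372)/(2 − 1) = 0.5737821772

0.573782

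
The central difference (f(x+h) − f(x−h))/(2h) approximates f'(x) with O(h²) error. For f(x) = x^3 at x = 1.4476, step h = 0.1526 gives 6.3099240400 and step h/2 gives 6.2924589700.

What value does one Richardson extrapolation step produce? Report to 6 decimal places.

6.286637

The method has order 2: 2^2 = 4.
2^2*A(h/2) = 25.1698358800; minus A(h) gives 18.8599118400.
Denominator 4 − 1 = 3.
18.8599118400 ÷ 3 = 6.2866372800
Gap between inputs: 1.747e-02; correction applied: −0.0058216900.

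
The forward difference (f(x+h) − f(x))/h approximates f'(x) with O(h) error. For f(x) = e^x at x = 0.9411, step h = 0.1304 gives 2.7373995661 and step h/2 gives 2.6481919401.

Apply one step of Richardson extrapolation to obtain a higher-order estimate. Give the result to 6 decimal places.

2.558984

With r = 1 the leading error scales as h^1, so the weight is 2^1 = 2.
2^1*A(h/2) = 5.2963838802; minus A(h) gives 2.5589843141.
Denominator 2 − 1 = 1.
So the Richardson estimate is 2.5589843141.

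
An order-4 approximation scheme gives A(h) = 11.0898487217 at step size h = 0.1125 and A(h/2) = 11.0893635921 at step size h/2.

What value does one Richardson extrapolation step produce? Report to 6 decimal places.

Error is O(h^4); halving h shrinks it by 2^4 = 16.
Difference of the inputs: 11.0893635921 − 11.0898487217 = -0.0004851296
Divide by 2^4 − 1 = 15: (-0.0004851296)/15 = -0.0000323420
R = 11.0893635921 − 0.0000323420 = 11.0893312501

11.089331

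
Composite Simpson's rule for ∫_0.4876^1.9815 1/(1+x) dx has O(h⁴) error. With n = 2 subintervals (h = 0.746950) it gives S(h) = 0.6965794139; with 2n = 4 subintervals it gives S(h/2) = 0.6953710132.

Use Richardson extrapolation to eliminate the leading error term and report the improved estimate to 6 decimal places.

0.695290

r = 4: numerator weight 16, denominator 15.
16·0.6953710132 − 0.6965794139 = 10.4293567973
(16·0.6953710132 − 0.6965794139)/(16 − 1) = 0.6952904532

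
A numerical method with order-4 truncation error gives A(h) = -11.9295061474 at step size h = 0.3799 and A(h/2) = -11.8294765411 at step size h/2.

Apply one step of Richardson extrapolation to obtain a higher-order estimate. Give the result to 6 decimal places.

r = 4: numerator weight 16, denominator 15.
Difference of the inputs: -11.8294765411 − (-11.9295061474) = 0.1000296063
Divide by 2^4 − 1 = 15: 0.1000296063/15 = 0.0066686404
R = A(h/2) + (A(h/2) − A(h))/15 = -11.8294765411 + 0.0066686404 = -11.8228079007

-11.822808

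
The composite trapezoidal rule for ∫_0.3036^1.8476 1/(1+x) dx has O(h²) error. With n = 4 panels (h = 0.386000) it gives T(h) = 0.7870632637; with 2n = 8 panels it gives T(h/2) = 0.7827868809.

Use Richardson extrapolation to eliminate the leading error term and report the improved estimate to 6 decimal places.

Method order is 2; weight 2^2 = 4.
4 × 0.7827868809 = 3.1311475236; subtract 0.7870632637 → 2.3440842599
(4 × 0.7827868809 − 0.7870632637)/(4 − 1) = 0.7813614200

0.781361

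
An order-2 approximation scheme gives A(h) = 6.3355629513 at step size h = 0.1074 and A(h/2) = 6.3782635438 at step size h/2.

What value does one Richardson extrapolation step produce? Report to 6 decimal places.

r = 2, so 2^r = 4.
2^2×A(h/2) = 25.5130541752; minus A(h) gives 19.1774912239.
(4×6.3782635438 − 6.3355629513)/(4 − 1) = 6.3924970746
Correction |R − A(h/2)| = 1.423e-02; gap |A(h/2) − A(h)| = 4.270e-02.

6.392497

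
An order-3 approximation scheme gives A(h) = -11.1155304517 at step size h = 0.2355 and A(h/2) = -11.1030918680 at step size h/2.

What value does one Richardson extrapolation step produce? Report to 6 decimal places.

-11.101315

Leading term ∝ h^3; use weight 8 = 2^3.
8×(-11.1030918680) = -88.8247349440; subtract (-11.1155304517) → -77.7092044923
Extrapolated: (-77.7092044923) / 7 = -11.1013149275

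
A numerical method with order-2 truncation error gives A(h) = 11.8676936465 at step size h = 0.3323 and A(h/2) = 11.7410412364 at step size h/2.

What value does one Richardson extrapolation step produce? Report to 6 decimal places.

Leading term ∝ h^2; use weight 4 = 2^2.
4·11.7410412364 = 46.9641649456; subtract 11.8676936465 → 35.0964712991
Divide by 2^2 − 1 = 3.
(4·11.7410412364 − 11.8676936465)/(4 − 1) = 11.6988237664
Correction |R − A(h/2)| = 4.222e-02; gap |A(h/2) − A(h)| = 1.267e-01.

11.698824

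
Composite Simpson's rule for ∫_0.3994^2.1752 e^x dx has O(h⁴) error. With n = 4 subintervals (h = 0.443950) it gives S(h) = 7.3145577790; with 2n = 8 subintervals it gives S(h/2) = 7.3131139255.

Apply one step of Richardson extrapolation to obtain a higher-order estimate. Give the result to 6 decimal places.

The method has order 4: 2^4 = 16.
16 × 7.3131139255 = 117.0098228080; 117.0098228080 − 7.3145577790 = 109.6952650290
(16 × 7.3131139255 − 7.3145577790)/(16 − 1) = 7.3130176686
Gap between inputs: 1.444e-03; correction applied: −0.0000962569.

7.313018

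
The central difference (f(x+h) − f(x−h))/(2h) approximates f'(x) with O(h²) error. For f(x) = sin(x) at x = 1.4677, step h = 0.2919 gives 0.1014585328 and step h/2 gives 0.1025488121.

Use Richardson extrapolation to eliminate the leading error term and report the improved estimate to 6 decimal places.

0.102912

The method has order 2: 2^2 = 4.
2^2×A(h/2) = 0.4101952484; minus A(h) gives 0.3087367156.
(4×0.1025488121 − 0.1014585328)/(4 − 1) = 0.1029122385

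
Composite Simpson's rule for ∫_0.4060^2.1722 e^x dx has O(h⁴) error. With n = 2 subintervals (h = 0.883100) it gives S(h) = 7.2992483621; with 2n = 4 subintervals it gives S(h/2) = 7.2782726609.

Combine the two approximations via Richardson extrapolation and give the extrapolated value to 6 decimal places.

Error is O(h^4); halving h shrinks it by 2^4 = 16.
16·7.2782726609 − 7.2992483621 = 109.1531142123
R = 109.1531142123/15 = 7.2768742808

7.276874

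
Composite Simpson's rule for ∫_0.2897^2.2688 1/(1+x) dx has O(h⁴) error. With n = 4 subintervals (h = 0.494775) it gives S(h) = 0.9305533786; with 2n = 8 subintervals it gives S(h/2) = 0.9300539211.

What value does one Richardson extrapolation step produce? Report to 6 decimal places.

0.930021

r = 4: numerator weight 16, denominator 15.
16*0.9300539211 − 0.9305533786 = 13.9503093590
Extrapolated: 13.9503093590 / 15 = 0.9300206239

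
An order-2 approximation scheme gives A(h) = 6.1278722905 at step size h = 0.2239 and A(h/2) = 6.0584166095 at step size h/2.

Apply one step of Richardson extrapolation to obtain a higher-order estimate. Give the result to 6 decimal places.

The method has order 2: 2^2 = 4.
Top: 4(6.0584166095) − (6.1278722905) = 18.1057941475
Extrapolated: 18.1057941475 / 3 = 6.0352647158

6.035265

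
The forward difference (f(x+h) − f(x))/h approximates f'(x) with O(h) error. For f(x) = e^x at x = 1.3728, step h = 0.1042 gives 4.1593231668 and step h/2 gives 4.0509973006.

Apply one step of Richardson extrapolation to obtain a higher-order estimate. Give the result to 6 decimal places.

3.942671

r = 1: numerator weight 2, denominator 1.
A(h/2) − A(h) = 4.0509973006 − 4.1593231668 = -0.1083258662
Correction (A(h/2) − A(h))/(2 − 1) = (-0.1083258662)/1 = -0.1083258662
R = A(h/2) + (A(h/2) − A(h))/1 = 4.0509973006 − 0.1083258662 = 3.9426714344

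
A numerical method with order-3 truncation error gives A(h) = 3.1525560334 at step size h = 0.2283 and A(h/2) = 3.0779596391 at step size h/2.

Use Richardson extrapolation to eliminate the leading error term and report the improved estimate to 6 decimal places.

3.067303

r = 3: numerator weight 8, denominator 7.
8*3.0779596391 = 24.6236771128; subtract 3.1525560334 → 21.4711210794
Extrapolated: 21.4711210794 / 7 = 3.0673030113
Correction |R − A(h/2)| = 1.066e-02; gap |A(h/2) − A(h)| = 7.460e-02.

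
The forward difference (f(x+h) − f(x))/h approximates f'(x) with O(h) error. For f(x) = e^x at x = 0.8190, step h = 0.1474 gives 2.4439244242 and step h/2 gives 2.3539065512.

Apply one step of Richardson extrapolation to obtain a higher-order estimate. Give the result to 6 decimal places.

Method order is 1; weight 2^1 = 2.
2×2.3539065512 = 4.7078131024; 4.7078131024 − 2.4439244242 = 2.2638886782
Denominator 2 − 1 = 1.
2.2638886782 ÷ 1 = 2.2638886782
Shift from A(h/2): −0.0900178730.

2.263889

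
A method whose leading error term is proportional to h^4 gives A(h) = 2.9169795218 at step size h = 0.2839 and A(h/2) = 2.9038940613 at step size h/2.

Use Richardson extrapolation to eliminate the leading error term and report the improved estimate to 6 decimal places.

2.903022

The method has order 4: 2^4 = 16.
Weighted: 46.4623049808 − 2.9169795218 = 43.5453254590
Denominator 16 − 1 = 15.
R = 43.5453254590/15 = 2.9030216973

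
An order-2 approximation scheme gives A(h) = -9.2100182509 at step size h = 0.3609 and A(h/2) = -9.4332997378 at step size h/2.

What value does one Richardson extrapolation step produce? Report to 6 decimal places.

Error is O(h^2); halving h shrinks it by 2^2 = 4.
Numerator 4*A(h/2) − A(h) = 4*(-9.4332997378) − (-9.2100182509) = -28.5231807003
Divide by 2^2 − 1 = 3.
So the Richardson estimate is -9.5077269001.
Gap between inputs: 2.233e-01; correction applied: −0.0744271623.

-9.507727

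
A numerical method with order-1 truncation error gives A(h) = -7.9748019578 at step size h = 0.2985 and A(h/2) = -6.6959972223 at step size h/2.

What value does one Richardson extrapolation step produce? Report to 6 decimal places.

-5.417192

Leading term ∝ h^1; use weight 2 = 2^1.
Numerator 2*A(h/2) − A(h) = 2*(-6.6959972223) − (-7.9748019578) = -5.4171924868
(-5.4171924868) ÷ 1 = -5.4171924868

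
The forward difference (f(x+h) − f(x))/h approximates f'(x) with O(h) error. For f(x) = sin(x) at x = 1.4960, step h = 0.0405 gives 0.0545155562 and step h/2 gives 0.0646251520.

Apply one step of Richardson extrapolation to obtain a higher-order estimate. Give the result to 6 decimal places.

0.074735

Order 1 gives 2^r = 2 and 2^r − 1 = 1.
2·0.0646251520 = 0.1292503040; 0.1292503040 − 0.0545155562 = 0.0747347478
Extrapolated: 0.0747347478 / 1 = 0.0747347478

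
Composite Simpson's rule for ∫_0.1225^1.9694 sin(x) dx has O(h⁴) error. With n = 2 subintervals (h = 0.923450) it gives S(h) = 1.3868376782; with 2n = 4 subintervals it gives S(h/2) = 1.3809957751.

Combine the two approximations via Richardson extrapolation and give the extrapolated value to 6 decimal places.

1.380606

Order 4 gives 2^r = 16 and 2^r − 1 = 15.
16*1.3809957751 − 1.3868376782 = 20.7090947234
R = 20.7090947234/15 = 1.3806063149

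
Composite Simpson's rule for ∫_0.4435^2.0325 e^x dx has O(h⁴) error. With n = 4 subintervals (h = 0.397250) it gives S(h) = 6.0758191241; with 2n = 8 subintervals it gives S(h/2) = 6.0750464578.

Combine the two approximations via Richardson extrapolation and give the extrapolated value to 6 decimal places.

Error is O(h^4); halving h shrinks it by 2^4 = 16.
16×6.0750464578 = 97.2007433248; 97.2007433248 − 6.0758191241 = 91.1249242007
Denominator 16 − 1 = 15.
(16×6.0750464578 − 6.0758191241)/(16 − 1) = 6.0749949467
Gap between inputs: 7.727e-04; correction applied: −0.0000515111.

6.074995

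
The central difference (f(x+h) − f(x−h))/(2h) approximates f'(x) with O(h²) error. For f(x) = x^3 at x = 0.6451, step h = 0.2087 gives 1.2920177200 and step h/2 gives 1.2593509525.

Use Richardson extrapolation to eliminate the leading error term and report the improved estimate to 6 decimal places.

1.248462

r = 2, so 2^r = 4.
Difference of the inputs: 1.2593509525 − 1.2920177200 = -0.0326667675
Divide by 2^2 − 1 = 3: (-0.0326667675)/3 = -0.0108889225
R = 1.2593509525 − 0.0108889225 = 1.2484620300
Correction |R − A(h/2)| = 1.089e-02; gap |A(h/2) − A(h)| = 3.267e-02.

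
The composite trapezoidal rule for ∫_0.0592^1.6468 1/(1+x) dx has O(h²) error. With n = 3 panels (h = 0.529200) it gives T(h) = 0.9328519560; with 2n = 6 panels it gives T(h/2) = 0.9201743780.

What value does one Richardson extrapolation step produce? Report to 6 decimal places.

Leading term ∝ h^2; use weight 4 = 2^2.
Weighted: 3.6806975120 − 0.9328519560 = 2.7478455560
Extrapolated: 2.7478455560 / 3 = 0.9159485187
Shift from A(h/2): −0.0042258593.

0.915949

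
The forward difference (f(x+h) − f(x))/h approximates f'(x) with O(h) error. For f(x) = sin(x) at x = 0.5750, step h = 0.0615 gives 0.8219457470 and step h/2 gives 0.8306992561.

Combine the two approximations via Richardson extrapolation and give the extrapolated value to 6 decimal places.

Method order is 1; weight 2^1 = 2.
2×0.8306992561 = 1.6613985122; 1.6613985122 − 0.8219457470 = 0.8394527652
Divide by 2^1 − 1 = 1.
(2×0.8306992561 − 0.8219457470)/(2 − 1) = 0.8394527652

0.839453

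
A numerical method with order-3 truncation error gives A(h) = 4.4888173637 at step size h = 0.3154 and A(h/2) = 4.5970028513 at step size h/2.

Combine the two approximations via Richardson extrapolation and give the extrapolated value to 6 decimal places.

The method has order 3: 2^3 = 8.
2^3×A(h/2) = 36.7760228104; minus A(h) gives 32.2872054467.
32.2872054467 ÷ 7 = 4.6124579210

4.612458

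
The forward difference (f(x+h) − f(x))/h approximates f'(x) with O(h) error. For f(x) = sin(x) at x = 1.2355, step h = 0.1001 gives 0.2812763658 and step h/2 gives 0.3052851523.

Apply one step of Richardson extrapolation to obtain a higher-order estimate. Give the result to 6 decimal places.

Order 1 gives 2^r = 2 and 2^r − 1 = 1.
Top: 2(0.3052851523) − (0.2812763658) = 0.3292939388
R = 0.3292939388/1 = 0.3292939388

0.329294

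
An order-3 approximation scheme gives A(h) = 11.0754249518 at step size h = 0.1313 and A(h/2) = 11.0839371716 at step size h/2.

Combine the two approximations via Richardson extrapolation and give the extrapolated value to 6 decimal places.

With r = 3 the leading error scales as h^3, so the weight is 2^3 = 8.
Top: 8(11.0839371716) − (11.0754249518) = 77.5960724210
Extrapolated: 77.5960724210 / 7 = 11.0851532030

11.085153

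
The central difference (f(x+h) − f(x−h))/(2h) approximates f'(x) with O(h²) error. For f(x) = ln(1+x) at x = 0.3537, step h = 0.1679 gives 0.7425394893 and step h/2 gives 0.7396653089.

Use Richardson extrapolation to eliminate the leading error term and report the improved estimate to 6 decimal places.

The method has order 2: 2^2 = 4.
Numerator 4·A(h/2) − A(h) = 4·0.7396653089 − 0.7425394893 = 2.2161217463
(4·0.7396653089 − 0.7425394893)/(4 − 1) = 0.7387072488

0.738707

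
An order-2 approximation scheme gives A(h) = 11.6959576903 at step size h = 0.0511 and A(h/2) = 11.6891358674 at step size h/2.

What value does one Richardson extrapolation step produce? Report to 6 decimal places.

11.686862

Error is O(h^2); halving h shrinks it by 2^2 = 4.
Difference of the inputs: 11.6891358674 − 11.6959576903 = -0.0068218229
Divide by 2^2 − 1 = 3: (-0.0068218229)/3 = -0.0022739410
R = 11.6891358674 − 0.0022739410 = 11.6868619264
Shift from A(h/2): −0.0022739410.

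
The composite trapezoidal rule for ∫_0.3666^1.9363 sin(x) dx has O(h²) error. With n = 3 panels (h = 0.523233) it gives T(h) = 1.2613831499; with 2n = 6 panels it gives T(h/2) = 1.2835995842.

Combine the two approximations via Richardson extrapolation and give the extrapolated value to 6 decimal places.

1.291005

Order 2 gives 2^r = 4 and 2^r − 1 = 3.
Top: 4(1.2835995842) − (1.2613831499) = 3.8730151869
(4×1.2835995842 − 1.2613831499)/(4 − 1) = 1.2910050623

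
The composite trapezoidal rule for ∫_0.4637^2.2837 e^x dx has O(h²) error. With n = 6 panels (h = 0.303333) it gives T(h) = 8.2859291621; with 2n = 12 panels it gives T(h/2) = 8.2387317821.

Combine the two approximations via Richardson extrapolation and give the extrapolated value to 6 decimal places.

With r = 2 the leading error scales as h^2, so the weight is 2^2 = 4.
Numerator 4×A(h/2) − A(h) = 4×8.2387317821 − 8.2859291621 = 24.6689979663
Divide by 2^2 − 1 = 3.
(4×8.2387317821 − 8.2859291621)/(4 − 1) = 8.2229993221

8.222999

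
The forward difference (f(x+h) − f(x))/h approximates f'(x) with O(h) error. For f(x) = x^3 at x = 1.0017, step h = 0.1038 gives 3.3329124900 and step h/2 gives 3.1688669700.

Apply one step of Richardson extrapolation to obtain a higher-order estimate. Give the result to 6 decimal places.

r = 1, so 2^r = 2.
2×3.1688669700 = 6.3377339400; 6.3377339400 − 3.3329124900 = 3.0048214500
Denominator 2 − 1 = 1.
Extrapolated: 3.0048214500 / 1 = 3.0048214500

3.004821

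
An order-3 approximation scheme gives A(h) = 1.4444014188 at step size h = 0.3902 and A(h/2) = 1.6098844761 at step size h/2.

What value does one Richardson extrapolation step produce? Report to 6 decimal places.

1.633525

Order 3 gives 2^r = 8 and 2^r − 1 = 7.
Weighted: 12.8790758088 − 1.4444014188 = 11.4346743900
Divide by 2^3 − 1 = 7.
Result: 1.6335249129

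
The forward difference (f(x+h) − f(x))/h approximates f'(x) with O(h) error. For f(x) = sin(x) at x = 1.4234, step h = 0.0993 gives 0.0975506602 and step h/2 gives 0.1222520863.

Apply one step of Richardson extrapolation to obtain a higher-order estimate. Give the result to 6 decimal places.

Leading term ∝ h^1; use weight 2 = 2^1.
Weighted: 0.2445041726 − 0.0975506602 = 0.1469535124
Extrapolated: 0.1469535124 / 1 = 0.1469535124

0.146954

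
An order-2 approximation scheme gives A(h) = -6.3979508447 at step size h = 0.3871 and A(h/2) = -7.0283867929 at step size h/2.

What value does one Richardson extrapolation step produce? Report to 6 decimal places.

Leading term ∝ h^2; use weight 4 = 2^2.
Numerator 4 × A(h/2) − A(h) = 4 × (-7.0283867929) − (-6.3979508447) = -21.7155963269
Divide by 2^2 − 1 = 3.
(-21.7155963269) ÷ 3 = -7.2385321090
Gap between inputs: 6.304e-01; correction applied: −0.2101453161.

-7.238532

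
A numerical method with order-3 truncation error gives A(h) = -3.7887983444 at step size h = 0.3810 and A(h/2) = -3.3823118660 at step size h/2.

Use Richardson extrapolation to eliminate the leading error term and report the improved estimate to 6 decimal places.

-3.324242

Order 3 gives 2^r = 8 and 2^r − 1 = 7.
8·(-3.3823118660) = -27.0584949280; subtract (-3.7887983444) → -23.2696965836
Denominator 8 − 1 = 7.
R = (-23.2696965836)/7 = -3.3242423691
Shift from A(h/2): +0.0580694969.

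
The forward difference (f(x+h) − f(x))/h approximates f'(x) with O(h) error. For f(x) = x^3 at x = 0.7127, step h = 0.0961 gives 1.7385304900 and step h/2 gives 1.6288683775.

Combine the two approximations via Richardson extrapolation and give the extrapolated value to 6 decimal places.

Error is O(h^1); halving h shrinks it by 2^1 = 2.
Difference of the inputs: 1.6288683775 − 1.7385304900 = -0.1096621125
Divide by 2^1 − 1 = 1: (-0.1096621125)/1 = -0.1096621125
R = A(h/2) + (A(h/2) − A(h))/1 = 1.6288683775 − 0.1096621125 = 1.5192062650
Gap between inputs: 1.097e-01; correction applied: −0.1096621125.

1.519206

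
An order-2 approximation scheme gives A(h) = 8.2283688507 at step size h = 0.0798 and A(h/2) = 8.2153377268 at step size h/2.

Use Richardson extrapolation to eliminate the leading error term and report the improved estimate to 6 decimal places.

Method order is 2; weight 2^2 = 4.
Weighted: 32.8613509072 − 8.2283688507 = 24.6329820565
Denominator 4 − 1 = 3.
24.6329820565 ÷ 3 = 8.2109940188
Correction |R − A(h/2)| = 4.344e-03; gap |A(h/2) − A(h)| = 1.303e-02.

8.210994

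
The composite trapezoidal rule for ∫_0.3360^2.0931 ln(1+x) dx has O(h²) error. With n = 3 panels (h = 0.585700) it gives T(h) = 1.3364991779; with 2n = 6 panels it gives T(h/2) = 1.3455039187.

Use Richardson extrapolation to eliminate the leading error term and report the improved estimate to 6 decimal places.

1.348505

r = 2: numerator weight 4, denominator 3.
2^2 × A(h/2) = 5.3820156748; minus A(h) gives 4.0455164969.
R = 4.0455164969/3 = 1.3485054990
Gap between inputs: 9.005e-03; correction applied: +0.0030015803.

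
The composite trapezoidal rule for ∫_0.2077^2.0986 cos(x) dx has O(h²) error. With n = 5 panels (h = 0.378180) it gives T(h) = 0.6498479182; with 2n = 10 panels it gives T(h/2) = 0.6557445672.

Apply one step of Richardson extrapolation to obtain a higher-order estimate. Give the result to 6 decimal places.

0.657710

Order 2 gives 2^r = 4 and 2^r − 1 = 3.
4 × 0.6557445672 − 0.6498479182 = 1.9731303506
Denominator 4 − 1 = 3.
So the Richardson estimate is 0.6577101169.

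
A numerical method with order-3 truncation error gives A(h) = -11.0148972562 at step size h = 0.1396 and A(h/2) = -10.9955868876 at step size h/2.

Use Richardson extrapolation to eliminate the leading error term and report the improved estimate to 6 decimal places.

-10.992828

r = 3, so 2^r = 8.
8·(-10.9955868876) = -87.9646951008; subtract (-11.0148972562) → -76.9497978446
Divide by 2^3 − 1 = 7.
(-76.9497978446) ÷ 7 = -10.9928282635
Gap between inputs: 1.931e-02; correction applied: +0.0027586241.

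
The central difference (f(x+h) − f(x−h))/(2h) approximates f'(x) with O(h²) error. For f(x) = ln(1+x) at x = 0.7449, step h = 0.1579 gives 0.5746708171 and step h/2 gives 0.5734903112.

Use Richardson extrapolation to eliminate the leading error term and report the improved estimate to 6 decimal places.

0.573097

With r = 2 the leading error scales as h^2, so the weight is 2^2 = 4.
Numerator 4 × A(h/2) − A(h) = 4 × 0.5734903112 − 0.5746708171 = 1.7192904277
Denominator 4 − 1 = 3.
R = 1.7192904277/3 = 0.5730968092
Gap between inputs: 1.181e-03; correction applied: −0.0003935020.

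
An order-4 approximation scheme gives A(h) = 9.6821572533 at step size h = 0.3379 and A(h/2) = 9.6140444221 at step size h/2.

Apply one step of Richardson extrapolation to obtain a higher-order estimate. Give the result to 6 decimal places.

r = 4: numerator weight 16, denominator 15.
A(h/2) − A(h) = 9.6140444221 − 9.6821572533 = -0.0681128312
Correction (A(h/2) − A(h))/(16 − 1) = (-0.0681128312)/15 = -0.0045408554
R = 9.6140444221 − 0.0045408554 = 9.6095035667

9.609504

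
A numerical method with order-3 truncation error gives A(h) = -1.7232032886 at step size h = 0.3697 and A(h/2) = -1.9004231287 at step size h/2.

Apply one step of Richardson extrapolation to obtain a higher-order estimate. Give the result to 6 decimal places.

Leading term ∝ h^3; use weight 8 = 2^3.
8·(-1.9004231287) = -15.2033850296; (-15.2033850296) − (-1.7232032886) = -13.4801817410
Denominator 8 − 1 = 7.
Result: -1.9257402487
Gap between inputs: 1.772e-01; correction applied: −0.0253171200.

-1.925740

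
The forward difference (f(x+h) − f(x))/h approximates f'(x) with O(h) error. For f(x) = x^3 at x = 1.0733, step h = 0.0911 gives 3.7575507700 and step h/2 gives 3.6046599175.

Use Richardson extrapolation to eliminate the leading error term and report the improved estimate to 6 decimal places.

The method has order 1: 2^1 = 2.
2 × 3.6046599175 − 3.7575507700 = 3.4517690650
Divide by 2^1 − 1 = 1.
(2 × 3.6046599175 − 3.7575507700)/(2 − 1) = 3.4517690650
Gap between inputs: 1.529e-01; correction applied: −0.1528908525.

3.451769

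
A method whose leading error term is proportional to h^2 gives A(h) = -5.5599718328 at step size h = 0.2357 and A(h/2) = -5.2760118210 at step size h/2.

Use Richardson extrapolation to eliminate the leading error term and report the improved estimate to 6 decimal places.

Order 2 gives 2^r = 4 and 2^r − 1 = 3.
4 × (-5.2760118210) = -21.1040472840; subtract (-5.5599718328) → -15.5440754512
Divide by 2^2 − 1 = 3.
(4 × (-5.2760118210) − (-5.5599718328))/(4 − 1) = -5.1813584837

-5.181358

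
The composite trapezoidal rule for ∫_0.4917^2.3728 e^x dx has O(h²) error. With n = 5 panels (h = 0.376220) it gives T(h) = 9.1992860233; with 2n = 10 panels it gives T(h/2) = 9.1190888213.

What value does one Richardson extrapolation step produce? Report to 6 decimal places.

Method order is 2; weight 2^2 = 4.
Difference of the inputs: 9.1190888213 − 9.1992860233 = -0.0801972020
Divide by 2^2 − 1 = 3: (-0.0801972020)/3 = -0.0267324007
R = A(h/2) + (A(h/2) − A(h))/3 = 9.1190888213 − 0.0267324007 = 9.0923564206

9.092356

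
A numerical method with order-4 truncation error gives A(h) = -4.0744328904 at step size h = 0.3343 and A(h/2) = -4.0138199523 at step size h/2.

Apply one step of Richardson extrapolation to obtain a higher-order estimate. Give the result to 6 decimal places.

r = 4: numerator weight 16, denominator 15.
Difference of the inputs: -4.0138199523 − (-4.0744328904) = 0.0606129381
Correction (A(h/2) − A(h))/(16 − 1) = 0.0606129381/15 = 0.0040408625
R = A(h/2) + (A(h/2) − A(h))/15 = -4.0138199523 + 0.0040408625 = -4.0097790898
Gap between inputs: 6.061e-02; correction applied: +0.0040408625.

-4.009779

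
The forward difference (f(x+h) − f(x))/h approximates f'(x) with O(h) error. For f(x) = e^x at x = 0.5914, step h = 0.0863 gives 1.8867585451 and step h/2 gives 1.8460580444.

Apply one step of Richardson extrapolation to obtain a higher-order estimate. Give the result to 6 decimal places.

r = 1: numerator weight 2, denominator 1.
Top: 2(1.8460580444) − (1.8867585451) = 1.8053575437
Extrapolated: 1.8053575437 / 1 = 1.8053575437

1.805358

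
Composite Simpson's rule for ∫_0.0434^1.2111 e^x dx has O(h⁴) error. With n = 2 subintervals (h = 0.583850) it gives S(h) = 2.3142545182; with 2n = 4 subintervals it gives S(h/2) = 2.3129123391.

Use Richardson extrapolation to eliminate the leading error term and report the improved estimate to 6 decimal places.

2.312823

With r = 4 the leading error scales as h^4, so the weight is 2^4 = 16.
Numerator 16*A(h/2) − A(h) = 16*2.3129123391 − 2.3142545182 = 34.6923429074
34.6923429074 ÷ 15 = 2.3128228605
Correction |R − A(h/2)| = 8.948e-05; gap |A(h/2) − A(h)| = 1.342e-03.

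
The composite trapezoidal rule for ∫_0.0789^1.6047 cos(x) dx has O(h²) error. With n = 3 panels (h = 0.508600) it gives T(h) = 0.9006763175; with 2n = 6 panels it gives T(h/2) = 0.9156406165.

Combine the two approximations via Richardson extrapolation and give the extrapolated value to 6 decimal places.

0.920629

Leading term ∝ h^2; use weight 4 = 2^2.
Top: 4(0.9156406165) − (0.9006763175) = 2.7618861485
2.7618861485 ÷ 3 = 0.9206287162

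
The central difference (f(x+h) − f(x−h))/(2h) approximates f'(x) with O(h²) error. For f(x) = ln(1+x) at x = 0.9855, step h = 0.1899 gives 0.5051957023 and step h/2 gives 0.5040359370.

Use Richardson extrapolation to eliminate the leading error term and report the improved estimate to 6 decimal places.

0.503649

Order 2 gives 2^r = 4 and 2^r − 1 = 3.
2^2*A(h/2) = 2.0161437480; minus A(h) gives 1.5109480457.
Denominator 4 − 1 = 3.
(4*0.5040359370 − 0.5051957023)/(4 − 1) = 0.5036493486
Shift from A(h/2): −0.0003865884.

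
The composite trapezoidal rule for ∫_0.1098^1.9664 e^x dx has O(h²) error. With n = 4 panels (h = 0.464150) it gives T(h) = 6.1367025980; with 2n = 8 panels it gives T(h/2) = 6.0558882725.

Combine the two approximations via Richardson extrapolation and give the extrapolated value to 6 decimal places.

6.028950

r = 2: numerator weight 4, denominator 3.
Numerator 4*A(h/2) − A(h) = 4*6.0558882725 − 6.1367025980 = 18.0868504920
R = 18.0868504920/3 = 6.0289501640
Gap between inputs: 8.081e-02; correction applied: −0.0269381085.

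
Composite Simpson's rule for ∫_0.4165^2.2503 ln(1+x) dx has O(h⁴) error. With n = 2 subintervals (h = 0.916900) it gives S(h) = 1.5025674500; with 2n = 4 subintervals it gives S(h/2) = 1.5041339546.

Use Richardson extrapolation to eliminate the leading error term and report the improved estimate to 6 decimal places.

Method order is 4; weight 2^4 = 16.
Weighted: 24.0661432736 − 1.5025674500 = 22.5635758236
Denominator 16 − 1 = 15.
(16·1.5041339546 − 1.5025674500)/(16 − 1) = 1.5042383882

1.504238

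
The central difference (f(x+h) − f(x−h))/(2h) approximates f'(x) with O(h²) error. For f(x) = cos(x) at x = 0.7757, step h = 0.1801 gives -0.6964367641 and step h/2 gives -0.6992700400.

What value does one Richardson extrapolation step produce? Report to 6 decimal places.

-0.700214

Order 2 gives 2^r = 4 and 2^r − 1 = 3.
Difference of the inputs: -0.6992700400 − (-0.6964367641) = -0.0028332759
Correction (A(h/2) − A(h))/(4 − 1) = (-0.0028332759)/3 = -0.0009444253
R = -0.6992700400 − 0.0009444253 = -0.7002144653
Gap between inputs: 2.833e-03; correction applied: −0.0009444253.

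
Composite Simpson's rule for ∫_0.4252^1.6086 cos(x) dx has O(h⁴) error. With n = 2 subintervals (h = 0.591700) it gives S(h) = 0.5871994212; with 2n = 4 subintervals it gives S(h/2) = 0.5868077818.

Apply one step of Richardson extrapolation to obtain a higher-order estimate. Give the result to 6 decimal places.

Method order is 4; weight 2^4 = 16.
Weighted: 9.3889245088 − 0.5871994212 = 8.8017250876
R = 8.8017250876/15 = 0.5867816725

0.586782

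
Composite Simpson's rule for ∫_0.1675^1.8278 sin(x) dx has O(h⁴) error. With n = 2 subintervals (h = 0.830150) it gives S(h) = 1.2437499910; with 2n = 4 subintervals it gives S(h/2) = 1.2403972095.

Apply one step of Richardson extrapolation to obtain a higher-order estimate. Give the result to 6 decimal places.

With r = 4 the leading error scales as h^4, so the weight is 2^4 = 16.
16 × 1.2403972095 = 19.8463553520; 19.8463553520 − 1.2437499910 = 18.6026053610
(16 × 1.2403972095 − 1.2437499910)/(16 − 1) = 1.2401736907
Correction |R − A(h/2)| = 2.235e-04; gap |A(h/2) − A(h)| = 3.353e-03.

1.240174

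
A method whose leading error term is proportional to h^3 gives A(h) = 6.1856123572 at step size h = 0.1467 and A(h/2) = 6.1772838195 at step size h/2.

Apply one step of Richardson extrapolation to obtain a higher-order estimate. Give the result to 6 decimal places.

Method order is 3; weight 2^3 = 8.
A(h/2) − A(h) = 6.1772838195 − 6.1856123572 = -0.0083285377
Correction (A(h/2) − A(h))/(8 − 1) = (-0.0083285377)/7 = -0.0011897911
R = 6.1772838195 − 0.0011897911 = 6.1760940284
Gap between inputs: 8.329e-03; correction applied: −0.0011897911.

6.176094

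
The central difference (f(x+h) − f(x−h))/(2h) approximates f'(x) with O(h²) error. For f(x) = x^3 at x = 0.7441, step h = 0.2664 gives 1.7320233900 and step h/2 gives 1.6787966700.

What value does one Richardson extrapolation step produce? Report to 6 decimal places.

r = 2: numerator weight 4, denominator 3.
A(h/2) − A(h) = 1.6787966700 − 1.7320233900 = -0.0532267200
Correction (A(h/2) − A(h))/(4 − 1) = (-0.0532267200)/3 = -0.0177422400
R = A(h/2) + (A(h/2) − A(h))/3 = 1.6787966700 − 0.0177422400 = 1.6610544300

1.661054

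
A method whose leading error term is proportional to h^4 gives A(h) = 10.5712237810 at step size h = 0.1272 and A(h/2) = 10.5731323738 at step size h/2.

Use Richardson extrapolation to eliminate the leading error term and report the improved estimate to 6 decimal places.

10.573260

Error is O(h^4); halving h shrinks it by 2^4 = 16.
16·10.5731323738 − 10.5712237810 = 158.5988941998
Denominator 16 − 1 = 15.
Result: 10.5732596133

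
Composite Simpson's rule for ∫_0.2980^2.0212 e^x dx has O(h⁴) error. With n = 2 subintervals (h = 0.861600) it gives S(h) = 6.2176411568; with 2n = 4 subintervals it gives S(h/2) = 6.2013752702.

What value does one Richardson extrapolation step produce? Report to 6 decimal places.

6.200291

Error is O(h^4); halving h shrinks it by 2^4 = 16.
Weighted: 99.2220043232 − 6.2176411568 = 93.0043631664
(16*6.2013752702 − 6.2176411568)/(16 − 1) = 6.2002908778
Gap between inputs: 1.627e-02; correction applied: −0.0010843924.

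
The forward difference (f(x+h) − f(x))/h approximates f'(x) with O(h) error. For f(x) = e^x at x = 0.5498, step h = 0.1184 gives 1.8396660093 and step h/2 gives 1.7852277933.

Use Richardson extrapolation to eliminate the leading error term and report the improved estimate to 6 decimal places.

1.730790

r = 1, so 2^r = 2.
2·1.7852277933 = 3.5704555866; 3.5704555866 − 1.8396660093 = 1.7307895773
(2·1.7852277933 − 1.8396660093)/(2 − 1) = 1.7307895773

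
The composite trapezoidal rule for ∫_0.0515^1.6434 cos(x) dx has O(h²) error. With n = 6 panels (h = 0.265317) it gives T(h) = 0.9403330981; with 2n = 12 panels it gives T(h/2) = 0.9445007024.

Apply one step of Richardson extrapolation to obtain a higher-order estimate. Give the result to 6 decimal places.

0.945890

Leading term ∝ h^2; use weight 4 = 2^2.
Weighted: 3.7780028096 − 0.9403330981 = 2.8376697115
R = 2.8376697115/3 = 0.9458899038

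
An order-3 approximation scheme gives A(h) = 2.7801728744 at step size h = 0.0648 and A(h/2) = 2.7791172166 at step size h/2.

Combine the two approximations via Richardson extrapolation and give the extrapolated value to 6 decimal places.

2.778966

Method order is 3; weight 2^3 = 8.
Top: 8(2.7791172166) − (2.7801728744) = 19.4527648584
(8*2.7791172166 − 2.7801728744)/(8 − 1) = 2.7789664083
Shift from A(h/2): −0.0001508083.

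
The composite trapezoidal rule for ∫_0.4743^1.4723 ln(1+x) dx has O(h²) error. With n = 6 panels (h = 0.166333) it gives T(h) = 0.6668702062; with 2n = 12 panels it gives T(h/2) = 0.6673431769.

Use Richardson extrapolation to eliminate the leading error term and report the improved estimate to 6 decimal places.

0.667501

Method order is 2; weight 2^2 = 4.
4 × 0.6673431769 − 0.6668702062 = 2.0025025014
Denominator 4 − 1 = 3.
Extrapolated: 2.0025025014 / 3 = 0.6675008338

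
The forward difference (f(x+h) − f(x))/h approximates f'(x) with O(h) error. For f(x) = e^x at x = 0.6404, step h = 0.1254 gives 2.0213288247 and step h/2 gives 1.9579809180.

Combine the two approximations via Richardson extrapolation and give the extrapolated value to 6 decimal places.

r = 1: numerator weight 2, denominator 1.
2×1.9579809180 = 3.9159618360; subtract 2.0213288247 → 1.8946330113
Divide by 2^1 − 1 = 1.
1.8946330113 ÷ 1 = 1.8946330113

1.894633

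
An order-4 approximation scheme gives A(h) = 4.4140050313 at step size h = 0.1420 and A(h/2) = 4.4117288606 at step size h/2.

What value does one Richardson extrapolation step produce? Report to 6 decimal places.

Leading term ∝ h^4; use weight 16 = 2^4.
16×4.4117288606 − 4.4140050313 = 66.1736567383
R = 66.1736567383/15 = 4.4115771159

4.411577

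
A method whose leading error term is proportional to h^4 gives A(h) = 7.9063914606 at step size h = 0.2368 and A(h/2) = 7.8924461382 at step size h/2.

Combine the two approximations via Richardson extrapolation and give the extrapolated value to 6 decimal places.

Error is O(h^4); halving h shrinks it by 2^4 = 16.
Top: 16(7.8924461382) − (7.9063914606) = 118.3727467506
R = 118.3727467506/15 = 7.8915164500

7.891516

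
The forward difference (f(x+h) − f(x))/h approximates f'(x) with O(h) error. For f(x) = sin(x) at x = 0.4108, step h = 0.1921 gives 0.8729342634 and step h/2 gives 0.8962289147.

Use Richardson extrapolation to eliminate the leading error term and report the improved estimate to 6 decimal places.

The method has order 1: 2^1 = 2.
Top: 2(0.8962289147) − (0.8729342634) = 0.9195235660
Divide by 2^1 − 1 = 1.
(2*0.8962289147 − 0.8729342634)/(2 − 1) = 0.9195235660
Correction |R − A(h/2)| = 2.329e-02; gap |A(h/2) − A(h)| = 2.329e-02.

0.919524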